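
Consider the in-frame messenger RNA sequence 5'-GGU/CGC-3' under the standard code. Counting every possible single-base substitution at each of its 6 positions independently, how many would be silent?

Codon 1 (GGU, Gly): 3 synonymous substitutions.
Codon 2 (CGC, Arg): 3 synonymous substitutions.
Total: 3 + 3 = 6.

6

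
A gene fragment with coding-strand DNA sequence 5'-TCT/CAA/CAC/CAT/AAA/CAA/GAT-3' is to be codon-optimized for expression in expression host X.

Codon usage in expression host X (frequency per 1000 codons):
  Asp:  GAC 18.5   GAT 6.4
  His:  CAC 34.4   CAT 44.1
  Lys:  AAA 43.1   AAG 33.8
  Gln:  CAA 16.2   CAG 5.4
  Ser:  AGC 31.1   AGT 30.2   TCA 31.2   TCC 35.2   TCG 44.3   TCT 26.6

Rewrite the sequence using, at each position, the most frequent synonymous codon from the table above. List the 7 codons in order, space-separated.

Codon 1 (Ser): best is TCG at 44.3.
Codon 2 (Gln): best is CAA at 16.2.
Codon 3 (His): best is CAT at 44.1.
Codon 4 (His): best is CAT at 44.1.
Codon 5 (Lys): best is AAA at 43.1.
Codon 6 (Gln): best is CAA at 16.2.
Codon 7 (Asp): best is GAC at 18.5.

TCG CAA CAT CAT AAA CAA GAC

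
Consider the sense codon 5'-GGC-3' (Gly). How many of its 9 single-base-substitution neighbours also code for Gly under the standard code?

Position 1: none → 0 synonymous.
Position 2: none → 0 synonymous.
Position 3: GGU, GGA, GGG → 3 synonymous.
Total: 0 + 0 + 3 = 3.

3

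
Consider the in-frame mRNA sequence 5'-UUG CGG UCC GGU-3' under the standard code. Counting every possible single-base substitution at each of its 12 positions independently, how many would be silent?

12

Codon 1 (UUG, Leu): 2 synonymous substitutions.
Codon 2 (CGG, Arg): 4 synonymous substitutions.
Codon 3 (UCC, Ser): 3 synonymous substitutions.
Codon 4 (GGU, Gly): 3 synonymous substitutions.
Total: 2 + 4 + 3 + 3 = 12.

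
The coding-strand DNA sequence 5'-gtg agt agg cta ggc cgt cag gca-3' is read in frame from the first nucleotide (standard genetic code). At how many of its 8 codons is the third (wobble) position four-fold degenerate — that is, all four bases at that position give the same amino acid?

Codon 1 GTG (Val): third position 4-fold.
Codon 2 AGT (Ser): third position 2-fold.
Codon 3 AGG (Arg): third position 2-fold.
Codon 4 CTA (Leu): third position 4-fold.
Codon 5 GGC (Gly): third position 4-fold.
Codon 6 CGT (Arg): third position 4-fold.
Codon 7 CAG (Gln): third position 2-fold.
Codon 8 GCA (Ala): third position 4-fold.
Four-fold degenerate third positions: 5.

5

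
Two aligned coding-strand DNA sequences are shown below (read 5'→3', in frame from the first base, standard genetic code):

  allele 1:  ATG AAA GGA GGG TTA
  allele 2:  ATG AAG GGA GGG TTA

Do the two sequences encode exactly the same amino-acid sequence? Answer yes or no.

Codon 1: ATG Met / ATG Met — identical.
Codon 2: AAA Lys / AAG Lys — synonymous.
Codon 3: GGA Gly / GGA Gly — identical.
Codon 4: GGG Gly / GGG Gly — identical.
Codon 5: TTA Leu / TTA Leu — identical.
Nonsynonymous differences: 0 → same protein.

yes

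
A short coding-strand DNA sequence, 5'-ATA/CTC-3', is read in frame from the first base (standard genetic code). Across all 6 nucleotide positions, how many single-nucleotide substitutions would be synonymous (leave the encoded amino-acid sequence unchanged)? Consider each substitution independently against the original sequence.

Codon 1 (ATA, Ile): 2 synonymous substitutions.
Codon 2 (CTC, Leu): 3 synonymous substitutions.
Total: 2 + 3 = 5.

5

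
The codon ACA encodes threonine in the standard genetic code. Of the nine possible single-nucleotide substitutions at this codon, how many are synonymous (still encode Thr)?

Position 1: none → 0 synonymous.
Position 2: none → 0 synonymous.
Position 3: ACU, ACC, ACG → 3 synonymous.
Total: 0 + 0 + 3 = 3.

3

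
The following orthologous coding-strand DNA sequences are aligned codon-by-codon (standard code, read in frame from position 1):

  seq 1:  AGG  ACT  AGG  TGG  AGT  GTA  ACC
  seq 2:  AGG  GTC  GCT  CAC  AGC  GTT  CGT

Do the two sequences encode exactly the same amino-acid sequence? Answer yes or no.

Codon 1: AGG Arg / AGG Arg — identical.
Codon 2: ACT Thr / GTC Val — nonsynonymous.
Codon 3: AGG Arg / GCT Ala — nonsynonymous.
Codon 4: TGG Trp / CAC His — nonsynonymous.
Codon 5: AGT Ser / AGC Ser — synonymous.
Codon 6: GTA Val / GTT Val — synonymous.
Codon 7: ACC Thr / CGT Arg — nonsynonymous.
Nonsynonymous differences: 4 → different protein.

no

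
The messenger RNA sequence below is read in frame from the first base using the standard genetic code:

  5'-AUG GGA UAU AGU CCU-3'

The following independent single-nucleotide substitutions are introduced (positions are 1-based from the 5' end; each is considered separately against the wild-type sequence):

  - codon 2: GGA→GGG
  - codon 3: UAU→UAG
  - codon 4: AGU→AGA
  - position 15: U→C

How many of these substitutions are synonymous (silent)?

Codon 2: GGA (Gly) → GGG (Gly) — synonymous.
Codon 3: UAU (Tyr) → UAG (Stop) — nonsense.
Codon 4: AGU (Ser) → AGA (Arg) — missense.
Codon 5: CCU (Pro) → CCC (Pro) — synonymous.
Synonymous: 2 of 4.

2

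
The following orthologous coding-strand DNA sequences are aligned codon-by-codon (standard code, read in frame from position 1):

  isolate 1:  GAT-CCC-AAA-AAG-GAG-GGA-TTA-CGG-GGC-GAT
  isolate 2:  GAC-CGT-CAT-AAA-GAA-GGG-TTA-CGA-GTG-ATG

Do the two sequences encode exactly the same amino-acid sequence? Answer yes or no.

no

Codon 1: GAT Asp / GAC Asp — synonymous.
Codon 2: CCC Pro / CGT Arg — nonsynonymous.
Codon 3: AAA Lys / CAT His — nonsynonymous.
Codon 4: AAG Lys / AAA Lys — synonymous.
Codon 5: GAG Glu / GAA Glu — synonymous.
Codon 6: GGA Gly / GGG Gly — synonymous.
Codon 7: TTA Leu / TTA Leu — identical.
Codon 8: CGG Arg / CGA Arg — synonymous.
Codon 9: GGC Gly / GTG Val — nonsynonymous.
Codon 10: GAT Asp / ATG Met — nonsynonymous.
Nonsynonymous differences: 4 → different protein.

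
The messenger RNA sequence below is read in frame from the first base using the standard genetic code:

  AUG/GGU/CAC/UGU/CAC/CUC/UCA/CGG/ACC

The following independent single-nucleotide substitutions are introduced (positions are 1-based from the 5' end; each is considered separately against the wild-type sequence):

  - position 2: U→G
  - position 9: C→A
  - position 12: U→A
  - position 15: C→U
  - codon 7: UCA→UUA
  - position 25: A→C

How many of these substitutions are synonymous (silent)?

Codon 1: AUG (Met) → AGG (Arg) — missense.
Codon 3: CAC (His) → CAA (Gln) — missense.
Codon 4: UGU (Cys) → UGA (Stop) — nonsense.
Codon 5: CAC (His) → CAU (His) — synonymous.
Codon 7: UCA (Ser) → UUA (Leu) — missense.
Codon 9: ACC (Thr) → CCC (Pro) — missense.
Synonymous: 1 of 6.

1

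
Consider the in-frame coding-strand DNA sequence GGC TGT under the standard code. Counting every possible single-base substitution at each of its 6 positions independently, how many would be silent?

Codon 1 (GGC, Gly): 3 synonymous substitutions.
Codon 2 (TGT, Cys): 1 synonymous substitution.
Total: 3 + 1 = 4.

4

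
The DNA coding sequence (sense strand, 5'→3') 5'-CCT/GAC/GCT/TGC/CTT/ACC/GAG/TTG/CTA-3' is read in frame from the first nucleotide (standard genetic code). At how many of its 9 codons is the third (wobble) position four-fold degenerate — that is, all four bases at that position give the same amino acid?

Codon 1 CCT (Pro): third position 4-fold.
Codon 2 GAC (Asp): third position 2-fold.
Codon 3 GCT (Ala): third position 4-fold.
Codon 4 TGC (Cys): third position 2-fold.
Codon 5 CTT (Leu): third position 4-fold.
Codon 6 ACC (Thr): third position 4-fold.
Codon 7 GAG (Glu): third position 2-fold.
Codon 8 TTG (Leu): third position 2-fold.
Codon 9 CTA (Leu): third position 4-fold.
Four-fold degenerate third positions: 5.

5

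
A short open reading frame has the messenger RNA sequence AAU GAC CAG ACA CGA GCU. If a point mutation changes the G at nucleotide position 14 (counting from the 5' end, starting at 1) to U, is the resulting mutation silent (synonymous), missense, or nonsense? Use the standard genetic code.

Position 14 falls in codon 5: CGA → Arg.
After the substitution the codon is CUA → Leu.
Arg ≠ Leu, so this is a missense mutation.

missense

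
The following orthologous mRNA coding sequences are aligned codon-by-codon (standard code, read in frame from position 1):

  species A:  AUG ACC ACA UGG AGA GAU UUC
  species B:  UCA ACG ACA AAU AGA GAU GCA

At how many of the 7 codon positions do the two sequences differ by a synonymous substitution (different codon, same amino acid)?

Codon 1: AUG Met / UCA Ser — nonsynonymous.
Codon 2: ACC Thr / ACG Thr — synonymous.
Codon 3: ACA Thr / ACA Thr — identical.
Codon 4: UGG Trp / AAU Asn — nonsynonymous.
Codon 5: AGA Arg / AGA Arg — identical.
Codon 6: GAU Asp / GAU Asp — identical.
Codon 7: UUC Phe / GCA Ala — nonsynonymous.
Synonymous differences: 1.

1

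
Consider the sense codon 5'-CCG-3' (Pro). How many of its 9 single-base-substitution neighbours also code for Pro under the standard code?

3

Position 1: none → 0 synonymous.
Position 2: none → 0 synonymous.
Position 3: CCU, CCC, CCA → 3 synonymous.
Total: 0 + 0 + 3 = 3.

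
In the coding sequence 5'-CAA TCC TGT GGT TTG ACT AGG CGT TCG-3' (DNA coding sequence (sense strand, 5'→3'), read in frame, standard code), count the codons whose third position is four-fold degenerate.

5

Codon 1 CAA (Gln): third position 2-fold.
Codon 2 TCC (Ser): third position 4-fold.
Codon 3 TGT (Cys): third position 2-fold.
Codon 4 GGT (Gly): third position 4-fold.
Codon 5 TTG (Leu): third position 2-fold.
Codon 6 ACT (Thr): third position 4-fold.
Codon 7 AGG (Arg): third position 2-fold.
Codon 8 CGT (Arg): third position 4-fold.
Codon 9 TCG (Ser): third position 4-fold.
Four-fold degenerate third positions: 5.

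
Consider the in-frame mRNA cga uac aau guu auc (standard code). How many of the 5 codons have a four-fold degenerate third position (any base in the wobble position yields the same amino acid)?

Codon 1 CGA (Arg): third position 4-fold.
Codon 2 UAC (Tyr): third position 2-fold.
Codon 3 AAU (Asn): third position 2-fold.
Codon 4 GUU (Val): third position 4-fold.
Codon 5 AUC (Ile): third position 3-fold.
Four-fold degenerate third positions: 2.

2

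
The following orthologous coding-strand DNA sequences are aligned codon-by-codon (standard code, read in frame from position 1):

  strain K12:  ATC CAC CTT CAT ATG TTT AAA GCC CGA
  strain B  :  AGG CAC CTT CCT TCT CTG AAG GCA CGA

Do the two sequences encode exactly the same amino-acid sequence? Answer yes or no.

Codon 1: ATC Ile / AGG Arg — nonsynonymous.
Codon 2: CAC His / CAC His — identical.
Codon 3: CTT Leu / CTT Leu — identical.
Codon 4: CAT His / CCT Pro — nonsynonymous.
Codon 5: ATG Met / TCT Ser — nonsynonymous.
Codon 6: TTT Phe / CTG Leu — nonsynonymous.
Codon 7: AAA Lys / AAG Lys — synonymous.
Codon 8: GCC Ala / GCA Ala — synonymous.
Codon 9: CGA Arg / CGA Arg — identical.
Nonsynonymous differences: 4 → different protein.

no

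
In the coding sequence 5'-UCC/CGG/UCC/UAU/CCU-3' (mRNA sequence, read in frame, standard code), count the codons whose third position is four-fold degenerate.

4

Codon 1 UCC (Ser): third position 4-fold.
Codon 2 CGG (Arg): third position 4-fold.
Codon 3 UCC (Ser): third position 4-fold.
Codon 4 UAU (Tyr): third position 2-fold.
Codon 5 CCU (Pro): third position 4-fold.
Four-fold degenerate third positions: 4.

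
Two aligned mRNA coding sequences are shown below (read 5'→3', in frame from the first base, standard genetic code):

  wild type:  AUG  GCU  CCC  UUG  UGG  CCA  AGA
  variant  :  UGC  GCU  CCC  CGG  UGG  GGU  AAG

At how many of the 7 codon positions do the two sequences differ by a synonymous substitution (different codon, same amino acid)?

Codon 1: AUG Met / UGC Cys — nonsynonymous.
Codon 2: GCU Ala / GCU Ala — identical.
Codon 3: CCC Pro / CCC Pro — identical.
Codon 4: UUG Leu / CGG Arg — nonsynonymous.
Codon 5: UGG Trp / UGG Trp — identical.
Codon 6: CCA Pro / GGU Gly — nonsynonymous.
Codon 7: AGA Arg / AAG Lys — nonsynonymous.
Synonymous differences: 0.

0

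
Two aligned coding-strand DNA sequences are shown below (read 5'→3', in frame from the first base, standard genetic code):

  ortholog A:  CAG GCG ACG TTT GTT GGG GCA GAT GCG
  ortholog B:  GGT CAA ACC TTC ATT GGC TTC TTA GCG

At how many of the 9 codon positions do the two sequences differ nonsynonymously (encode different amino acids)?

Codon 1: CAG Gln / GGT Gly — nonsynonymous.
Codon 2: GCG Ala / CAA Gln — nonsynonymous.
Codon 3: ACG Thr / ACC Thr — synonymous.
Codon 4: TTT Phe / TTC Phe — synonymous.
Codon 5: GTT Val / ATT Ile — nonsynonymous.
Codon 6: GGG Gly / GGC Gly — synonymous.
Codon 7: GCA Ala / TTC Phe — nonsynonymous.
Codon 8: GAT Asp / TTA Leu — nonsynonymous.
Codon 9: GCG Ala / GCG Ala — identical.
Nonsynonymous differences: 5.

5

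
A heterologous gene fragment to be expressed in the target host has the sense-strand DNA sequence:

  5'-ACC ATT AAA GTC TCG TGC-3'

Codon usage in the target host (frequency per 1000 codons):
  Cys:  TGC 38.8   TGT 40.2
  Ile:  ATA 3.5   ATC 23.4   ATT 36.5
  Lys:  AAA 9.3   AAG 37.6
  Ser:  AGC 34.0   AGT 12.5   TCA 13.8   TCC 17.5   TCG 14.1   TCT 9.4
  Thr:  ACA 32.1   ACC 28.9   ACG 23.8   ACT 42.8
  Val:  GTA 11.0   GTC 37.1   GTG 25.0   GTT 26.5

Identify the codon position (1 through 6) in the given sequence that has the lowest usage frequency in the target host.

3

Codon 1 ACC (Thr): 28.9 per 1000.
Codon 2 ATT (Ile): 36.5 per 1000.
Codon 3 AAA (Lys): 9.3 per 1000.
Codon 4 GTC (Val): 37.1 per 1000.
Codon 5 TCG (Ser): 14.1 per 1000.
Codon 6 TGC (Cys): 38.8 per 1000.
Lowest frequency is 9.3 at codon 3.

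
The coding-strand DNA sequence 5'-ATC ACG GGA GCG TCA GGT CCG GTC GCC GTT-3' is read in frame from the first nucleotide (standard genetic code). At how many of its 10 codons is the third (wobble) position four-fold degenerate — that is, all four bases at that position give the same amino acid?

9

Codon 1 ATC (Ile): third position 3-fold.
Codon 2 ACG (Thr): third position 4-fold.
Codon 3 GGA (Gly): third position 4-fold.
Codon 4 GCG (Ala): third position 4-fold.
Codon 5 TCA (Ser): third position 4-fold.
Codon 6 GGT (Gly): third position 4-fold.
Codon 7 CCG (Pro): third position 4-fold.
Codon 8 GTC (Val): third position 4-fold.
Codon 9 GCC (Ala): third position 4-fold.
Codon 10 GTT (Val): third position 4-fold.
Four-fold degenerate third positions: 9.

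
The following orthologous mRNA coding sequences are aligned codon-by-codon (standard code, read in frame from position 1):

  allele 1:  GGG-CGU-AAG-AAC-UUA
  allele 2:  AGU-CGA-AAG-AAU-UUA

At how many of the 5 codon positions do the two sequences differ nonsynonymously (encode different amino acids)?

1

Codon 1: GGG Gly / AGU Ser — nonsynonymous.
Codon 2: CGU Arg / CGA Arg — synonymous.
Codon 3: AAG Lys / AAG Lys — identical.
Codon 4: AAC Asn / AAU Asn — synonymous.
Codon 5: UUA Leu / UUA Leu — identical.
Nonsynonymous differences: 1.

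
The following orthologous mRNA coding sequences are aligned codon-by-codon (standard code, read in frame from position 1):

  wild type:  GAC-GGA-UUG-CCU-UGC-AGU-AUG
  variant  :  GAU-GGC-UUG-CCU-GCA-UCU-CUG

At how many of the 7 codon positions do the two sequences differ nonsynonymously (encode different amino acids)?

2

Codon 1: GAC Asp / GAU Asp — synonymous.
Codon 2: GGA Gly / GGC Gly — synonymous.
Codon 3: UUG Leu / UUG Leu — identical.
Codon 4: CCU Pro / CCU Pro — identical.
Codon 5: UGC Cys / GCA Ala — nonsynonymous.
Codon 6: AGU Ser / UCU Ser — synonymous.
Codon 7: AUG Met / CUG Leu — nonsynonymous.
Nonsynonymous differences: 2.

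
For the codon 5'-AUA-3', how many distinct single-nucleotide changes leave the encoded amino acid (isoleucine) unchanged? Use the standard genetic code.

2

Position 1: none → 0 synonymous.
Position 2: none → 0 synonymous.
Position 3: AUU, AUC → 2 synonymous.
Total: 0 + 0 + 2 = 2.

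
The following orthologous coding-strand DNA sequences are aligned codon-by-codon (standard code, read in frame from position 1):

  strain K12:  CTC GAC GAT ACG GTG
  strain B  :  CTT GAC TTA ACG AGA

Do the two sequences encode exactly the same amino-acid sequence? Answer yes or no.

no

Codon 1: CTC Leu / CTT Leu — synonymous.
Codon 2: GAC Asp / GAC Asp — identical.
Codon 3: GAT Asp / TTA Leu — nonsynonymous.
Codon 4: ACG Thr / ACG Thr — identical.
Codon 5: GTG Val / AGA Arg — nonsynonymous.
Nonsynonymous differences: 2 → different protein.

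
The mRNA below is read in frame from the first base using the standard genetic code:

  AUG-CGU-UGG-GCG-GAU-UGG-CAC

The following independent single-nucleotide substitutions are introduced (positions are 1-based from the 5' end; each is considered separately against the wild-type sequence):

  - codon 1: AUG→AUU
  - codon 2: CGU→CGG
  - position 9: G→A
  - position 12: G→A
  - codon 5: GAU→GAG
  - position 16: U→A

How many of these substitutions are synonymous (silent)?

Codon 1: AUG (Met) → AUU (Ile) — missense.
Codon 2: CGU (Arg) → CGG (Arg) — synonymous.
Codon 3: UGG (Trp) → UGA (Stop) — nonsense.
Codon 4: GCG (Ala) → GCA (Ala) — synonymous.
Codon 5: GAU (Asp) → GAG (Glu) — missense.
Codon 6: UGG (Trp) → AGG (Arg) — missense.
Synonymous: 2 of 6.

2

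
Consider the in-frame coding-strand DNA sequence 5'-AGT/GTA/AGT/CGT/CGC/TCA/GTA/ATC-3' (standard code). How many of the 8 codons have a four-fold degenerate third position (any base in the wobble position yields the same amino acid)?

Codon 1 AGT (Ser): third position 2-fold.
Codon 2 GTA (Val): third position 4-fold.
Codon 3 AGT (Ser): third position 2-fold.
Codon 4 CGT (Arg): third position 4-fold.
Codon 5 CGC (Arg): third position 4-fold.
Codon 6 TCA (Ser): third position 4-fold.
Codon 7 GTA (Val): third position 4-fold.
Codon 8 ATC (Ile): third position 3-fold.
Four-fold degenerate third positions: 5.

5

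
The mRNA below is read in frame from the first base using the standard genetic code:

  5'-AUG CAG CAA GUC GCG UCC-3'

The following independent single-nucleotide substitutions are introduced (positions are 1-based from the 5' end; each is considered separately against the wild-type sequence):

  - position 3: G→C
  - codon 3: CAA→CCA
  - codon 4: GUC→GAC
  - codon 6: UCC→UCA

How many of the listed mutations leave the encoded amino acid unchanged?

Codon 1: AUG (Met) → AUC (Ile) — missense.
Codon 3: CAA (Gln) → CCA (Pro) — missense.
Codon 4: GUC (Val) → GAC (Asp) — missense.
Codon 6: UCC (Ser) → UCA (Ser) — synonymous.
Synonymous: 1 of 4.

1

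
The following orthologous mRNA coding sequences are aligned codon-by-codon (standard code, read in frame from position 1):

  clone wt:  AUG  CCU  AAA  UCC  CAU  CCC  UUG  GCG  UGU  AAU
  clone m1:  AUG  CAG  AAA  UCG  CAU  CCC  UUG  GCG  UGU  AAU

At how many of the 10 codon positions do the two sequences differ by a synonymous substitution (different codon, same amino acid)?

1

Codon 1: AUG Met / AUG Met — identical.
Codon 2: CCU Pro / CAG Gln — nonsynonymous.
Codon 3: AAA Lys / AAA Lys — identical.
Codon 4: UCC Ser / UCG Ser — synonymous.
Codon 5: CAU His / CAU His — identical.
Codon 6: CCC Pro / CCC Pro — identical.
Codon 7: UUG Leu / UUG Leu — identical.
Codon 8: GCG Ala / GCG Ala — identical.
Codon 9: UGU Cys / UGU Cys — identical.
Codon 10: AAU Asn / AAU Asn — identical.
Synonymous differences: 1.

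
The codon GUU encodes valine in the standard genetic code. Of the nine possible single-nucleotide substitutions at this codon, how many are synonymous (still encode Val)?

Position 1: none → 0 synonymous.
Position 2: none → 0 synonymous.
Position 3: GUC, GUA, GUG → 3 synonymous.
Total: 0 + 0 + 3 = 3.

3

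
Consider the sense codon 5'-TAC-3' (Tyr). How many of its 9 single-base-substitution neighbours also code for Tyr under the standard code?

1

Position 1: none → 0 synonymous.
Position 2: none → 0 synonymous.
Position 3: TAT → 1 synonymous.
Total: 0 + 0 + 1 = 1.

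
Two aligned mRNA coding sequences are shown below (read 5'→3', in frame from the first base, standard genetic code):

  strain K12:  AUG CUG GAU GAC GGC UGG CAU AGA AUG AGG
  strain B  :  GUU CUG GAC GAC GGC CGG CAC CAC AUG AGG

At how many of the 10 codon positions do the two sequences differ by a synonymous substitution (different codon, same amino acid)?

2

Codon 1: AUG Met / GUU Val — nonsynonymous.
Codon 2: CUG Leu / CUG Leu — identical.
Codon 3: GAU Asp / GAC Asp — synonymous.
Codon 4: GAC Asp / GAC Asp — identical.
Codon 5: GGC Gly / GGC Gly — identical.
Codon 6: UGG Trp / CGG Arg — nonsynonymous.
Codon 7: CAU His / CAC His — synonymous.
Codon 8: AGA Arg / CAC His — nonsynonymous.
Codon 9: AUG Met / AUG Met — identical.
Codon 10: AGG Arg / AGG Arg — identical.
Synonymous differences: 2.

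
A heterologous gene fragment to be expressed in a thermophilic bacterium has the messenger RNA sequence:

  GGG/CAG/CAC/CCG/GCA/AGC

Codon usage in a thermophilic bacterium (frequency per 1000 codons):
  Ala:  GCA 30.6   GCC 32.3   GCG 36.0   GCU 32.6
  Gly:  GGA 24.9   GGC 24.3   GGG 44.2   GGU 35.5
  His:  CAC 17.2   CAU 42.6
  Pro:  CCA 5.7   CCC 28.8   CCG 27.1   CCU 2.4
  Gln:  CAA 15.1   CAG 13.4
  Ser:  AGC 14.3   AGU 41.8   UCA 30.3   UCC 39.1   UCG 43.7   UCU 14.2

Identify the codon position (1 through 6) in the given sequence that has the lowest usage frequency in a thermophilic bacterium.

Codon 1 GGG (Gly): 44.2 per 1000.
Codon 2 CAG (Gln): 13.4 per 1000.
Codon 3 CAC (His): 17.2 per 1000.
Codon 4 CCG (Pro): 27.1 per 1000.
Codon 5 GCA (Ala): 30.6 per 1000.
Codon 6 AGC (Ser): 14.3 per 1000.
Lowest frequency is 13.4 at codon 2.

2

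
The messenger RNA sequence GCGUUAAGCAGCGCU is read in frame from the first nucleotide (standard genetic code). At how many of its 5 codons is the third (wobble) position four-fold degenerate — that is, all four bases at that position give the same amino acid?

Codon 1 GCG (Ala): third position 4-fold.
Codon 2 UUA (Leu): third position 2-fold.
Codon 3 AGC (Ser): third position 2-fold.
Codon 4 AGC (Ser): third position 2-fold.
Codon 5 GCU (Ala): third position 4-fold.
Four-fold degenerate third positions: 2.

2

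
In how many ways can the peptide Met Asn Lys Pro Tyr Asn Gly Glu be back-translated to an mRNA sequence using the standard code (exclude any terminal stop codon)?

512

Met: 1 codon.
Asn: 2 codons.
Lys: 2 codons.
Pro: 4 codons.
Tyr: 2 codons.
Asn: 2 codons.
Gly: 4 codons.
Glu: 2 codons.
1 × 2 × 2 × 4 × 2 × 2 × 4 × 2 = 512.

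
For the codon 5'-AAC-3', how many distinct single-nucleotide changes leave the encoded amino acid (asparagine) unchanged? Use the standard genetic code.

1

Position 1: none → 0 synonymous.
Position 2: none → 0 synonymous.
Position 3: AAT → 1 synonymous.
Total: 0 + 0 + 1 = 1.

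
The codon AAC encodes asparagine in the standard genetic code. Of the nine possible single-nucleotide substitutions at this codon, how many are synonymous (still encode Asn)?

Position 1: none → 0 synonymous.
Position 2: none → 0 synonymous.
Position 3: AAU → 1 synonymous.
Total: 0 + 0 + 1 = 1.

1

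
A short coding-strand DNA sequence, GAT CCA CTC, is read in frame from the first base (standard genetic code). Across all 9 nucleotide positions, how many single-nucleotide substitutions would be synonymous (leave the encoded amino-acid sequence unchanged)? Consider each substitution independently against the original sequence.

7

Codon 1 (GAT, Asp): 1 synonymous substitution.
Codon 2 (CCA, Pro): 3 synonymous substitutions.
Codon 3 (CTC, Leu): 3 synonymous substitutions.
Total: 1 + 3 + 3 = 7.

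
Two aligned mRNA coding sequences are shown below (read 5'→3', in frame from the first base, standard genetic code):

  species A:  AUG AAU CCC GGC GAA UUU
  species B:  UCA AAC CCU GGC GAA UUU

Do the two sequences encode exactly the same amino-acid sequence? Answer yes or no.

no

Codon 1: AUG Met / UCA Ser — nonsynonymous.
Codon 2: AAU Asn / AAC Asn — synonymous.
Codon 3: CCC Pro / CCU Pro — synonymous.
Codon 4: GGC Gly / GGC Gly — identical.
Codon 5: GAA Glu / GAA Glu — identical.
Codon 6: UUU Phe / UUU Phe — identical.
Nonsynonymous differences: 1 → different protein.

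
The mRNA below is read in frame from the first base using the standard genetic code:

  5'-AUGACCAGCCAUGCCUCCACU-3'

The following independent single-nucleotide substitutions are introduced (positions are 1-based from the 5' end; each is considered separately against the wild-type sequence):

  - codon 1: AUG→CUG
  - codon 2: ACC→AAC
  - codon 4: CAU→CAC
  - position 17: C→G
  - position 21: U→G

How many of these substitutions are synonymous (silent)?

Codon 1: AUG (Met) → CUG (Leu) — missense.
Codon 2: ACC (Thr) → AAC (Asn) — missense.
Codon 4: CAU (His) → CAC (His) — synonymous.
Codon 6: UCC (Ser) → UGC (Cys) — missense.
Codon 7: ACU (Thr) → ACG (Thr) — synonymous.
Synonymous: 2 of 5.

2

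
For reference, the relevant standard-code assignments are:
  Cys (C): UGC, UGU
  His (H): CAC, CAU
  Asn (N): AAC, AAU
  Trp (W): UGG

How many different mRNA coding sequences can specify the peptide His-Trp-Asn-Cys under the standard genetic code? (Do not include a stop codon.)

His: 2 codons.
Trp: 1 codon.
Asn: 2 codons.
Cys: 2 codons.
2 × 1 × 2 × 2 = 8.

8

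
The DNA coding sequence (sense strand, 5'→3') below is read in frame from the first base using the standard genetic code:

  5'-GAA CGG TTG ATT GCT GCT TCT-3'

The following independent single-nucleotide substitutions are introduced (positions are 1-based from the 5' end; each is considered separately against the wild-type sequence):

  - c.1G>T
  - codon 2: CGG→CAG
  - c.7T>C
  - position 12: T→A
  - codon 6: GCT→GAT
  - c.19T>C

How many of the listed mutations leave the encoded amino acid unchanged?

Codon 1: GAA (Glu) → TAA (Stop) — nonsense.
Codon 2: CGG (Arg) → CAG (Gln) — missense.
Codon 3: TTG (Leu) → CTG (Leu) — synonymous.
Codon 4: ATT (Ile) → ATA (Ile) — synonymous.
Codon 6: GCT (Ala) → GAT (Asp) — missense.
Codon 7: TCT (Ser) → CCT (Pro) — missense.
Synonymous: 2 of 6.

2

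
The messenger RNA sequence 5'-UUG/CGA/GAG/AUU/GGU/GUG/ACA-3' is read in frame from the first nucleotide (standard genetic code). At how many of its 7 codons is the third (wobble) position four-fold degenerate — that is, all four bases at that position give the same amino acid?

Codon 1 UUG (Leu): third position 2-fold.
Codon 2 CGA (Arg): third position 4-fold.
Codon 3 GAG (Glu): third position 2-fold.
Codon 4 AUU (Ile): third position 3-fold.
Codon 5 GGU (Gly): third position 4-fold.
Codon 6 GUG (Val): third position 4-fold.
Codon 7 ACA (Thr): third position 4-fold.
Four-fold degenerate third positions: 4.

4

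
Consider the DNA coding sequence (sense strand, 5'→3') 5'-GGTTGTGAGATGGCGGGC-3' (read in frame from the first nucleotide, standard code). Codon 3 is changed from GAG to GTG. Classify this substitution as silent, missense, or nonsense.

missense

Position 8 falls in codon 3: GAG → Glu.
After the substitution the codon is GTG → Val.
Glu ≠ Val, so this is a missense mutation.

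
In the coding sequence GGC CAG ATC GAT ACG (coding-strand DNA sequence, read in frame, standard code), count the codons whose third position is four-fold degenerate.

Codon 1 GGC (Gly): third position 4-fold.
Codon 2 CAG (Gln): third position 2-fold.
Codon 3 ATC (Ile): third position 3-fold.
Codon 4 GAT (Asp): third position 2-fold.
Codon 5 ACG (Thr): third position 4-fold.
Four-fold degenerate third positions: 2.

2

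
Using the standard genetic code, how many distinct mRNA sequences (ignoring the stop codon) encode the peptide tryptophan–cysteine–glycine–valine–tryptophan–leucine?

Trp: 1 codon.
Cys: 2 codons.
Gly: 4 codons.
Val: 4 codons.
Trp: 1 codon.
Leu: 6 codons.
1 × 2 × 4 × 4 × 1 × 6 = 192.

192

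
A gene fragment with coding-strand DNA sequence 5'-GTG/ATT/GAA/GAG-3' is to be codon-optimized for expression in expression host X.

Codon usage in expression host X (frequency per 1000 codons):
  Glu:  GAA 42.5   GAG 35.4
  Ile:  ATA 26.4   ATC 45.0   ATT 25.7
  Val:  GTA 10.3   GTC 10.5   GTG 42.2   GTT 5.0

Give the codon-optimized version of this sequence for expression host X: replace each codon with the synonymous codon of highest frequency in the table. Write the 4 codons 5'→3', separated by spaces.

GTG ATC GAA GAA

Codon 1 (Val): best is GTG at 42.2.
Codon 2 (Ile): best is ATC at 45.0.
Codon 3 (Glu): best is GAA at 42.5.
Codon 4 (Glu): best is GAA at 42.5.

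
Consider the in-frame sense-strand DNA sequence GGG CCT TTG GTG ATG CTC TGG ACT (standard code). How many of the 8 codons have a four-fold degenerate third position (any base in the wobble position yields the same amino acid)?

Codon 1 GGG (Gly): third position 4-fold.
Codon 2 CCT (Pro): third position 4-fold.
Codon 3 TTG (Leu): third position 2-fold.
Codon 4 GTG (Val): third position 4-fold.
Codon 5 ATG (Met): third position 1-fold.
Codon 6 CTC (Leu): third position 4-fold.
Codon 7 TGG (Trp): third position 1-fold.
Codon 8 ACT (Thr): third position 4-fold.
Four-fold degenerate third positions: 5.

5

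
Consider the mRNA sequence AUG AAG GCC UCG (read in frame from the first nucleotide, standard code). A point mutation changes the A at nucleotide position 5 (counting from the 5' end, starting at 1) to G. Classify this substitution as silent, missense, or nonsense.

Position 5 falls in codon 2: AAG → Lys.
After the substitution the codon is AGG → Arg.
Lys ≠ Arg, so this is a missense mutation.

missense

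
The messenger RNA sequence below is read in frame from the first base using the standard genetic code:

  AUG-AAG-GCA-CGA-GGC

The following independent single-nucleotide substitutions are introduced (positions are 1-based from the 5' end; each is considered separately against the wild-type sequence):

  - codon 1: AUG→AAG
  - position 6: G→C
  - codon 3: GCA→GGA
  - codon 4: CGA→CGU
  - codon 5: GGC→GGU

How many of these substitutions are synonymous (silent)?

2

Codon 1: AUG (Met) → AAG (Lys) — missense.
Codon 2: AAG (Lys) → AAC (Asn) — missense.
Codon 3: GCA (Ala) → GGA (Gly) — missense.
Codon 4: CGA (Arg) → CGU (Arg) — synonymous.
Codon 5: GGC (Gly) → GGU (Gly) — synonymous.
Synonymous: 2 of 5.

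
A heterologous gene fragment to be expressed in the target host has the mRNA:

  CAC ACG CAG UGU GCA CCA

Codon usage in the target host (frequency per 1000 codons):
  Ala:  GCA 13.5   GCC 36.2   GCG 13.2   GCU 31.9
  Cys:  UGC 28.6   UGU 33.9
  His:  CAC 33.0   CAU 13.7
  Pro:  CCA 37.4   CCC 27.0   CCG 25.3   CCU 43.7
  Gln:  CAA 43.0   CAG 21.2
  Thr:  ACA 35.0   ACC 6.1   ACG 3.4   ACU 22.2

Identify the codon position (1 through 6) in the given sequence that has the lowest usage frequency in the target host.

2

Codon 1 CAC (His): 33.0 per 1000.
Codon 2 ACG (Thr): 3.4 per 1000.
Codon 3 CAG (Gln): 21.2 per 1000.
Codon 4 UGU (Cys): 33.9 per 1000.
Codon 5 GCA (Ala): 13.5 per 1000.
Codon 6 CCA (Pro): 37.4 per 1000.
Lowest frequency is 3.4 at codon 2.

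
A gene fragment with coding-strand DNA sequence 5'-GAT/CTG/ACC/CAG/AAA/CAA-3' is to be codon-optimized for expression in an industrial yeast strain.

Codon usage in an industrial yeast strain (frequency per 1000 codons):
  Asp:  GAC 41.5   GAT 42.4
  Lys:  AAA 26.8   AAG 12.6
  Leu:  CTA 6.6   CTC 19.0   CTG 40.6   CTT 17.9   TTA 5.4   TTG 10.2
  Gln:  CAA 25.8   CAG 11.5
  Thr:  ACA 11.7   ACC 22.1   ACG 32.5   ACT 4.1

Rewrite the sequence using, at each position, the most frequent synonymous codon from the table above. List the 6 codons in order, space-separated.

GAT CTG ACG CAA AAA CAA

Codon 1 (Asp): best is GAT at 42.4.
Codon 2 (Leu): best is CTG at 40.6.
Codon 3 (Thr): best is ACG at 32.5.
Codon 4 (Gln): best is CAA at 25.8.
Codon 5 (Lys): best is AAA at 26.8.
Codon 6 (Gln): best is CAA at 25.8.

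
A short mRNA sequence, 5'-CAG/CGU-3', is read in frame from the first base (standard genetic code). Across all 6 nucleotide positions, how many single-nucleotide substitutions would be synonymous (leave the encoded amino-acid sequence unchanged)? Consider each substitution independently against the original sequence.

4

Codon 1 (CAG, Gln): 1 synonymous substitution.
Codon 2 (CGU, Arg): 3 synonymous substitutions.
Total: 1 + 3 = 4.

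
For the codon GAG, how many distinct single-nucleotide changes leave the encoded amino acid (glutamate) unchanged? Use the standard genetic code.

1

Position 1: none → 0 synonymous.
Position 2: none → 0 synonymous.
Position 3: GAA → 1 synonymous.
Total: 0 + 0 + 1 = 1.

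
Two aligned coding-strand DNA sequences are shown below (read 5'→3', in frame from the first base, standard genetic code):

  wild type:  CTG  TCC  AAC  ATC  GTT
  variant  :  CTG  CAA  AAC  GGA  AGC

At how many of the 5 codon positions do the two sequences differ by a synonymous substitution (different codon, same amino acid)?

0

Codon 1: CTG Leu / CTG Leu — identical.
Codon 2: TCC Ser / CAA Gln — nonsynonymous.
Codon 3: AAC Asn / AAC Asn — identical.
Codon 4: ATC Ile / GGA Gly — nonsynonymous.
Codon 5: GTT Val / AGC Ser — nonsynonymous.
Synonymous differences: 0.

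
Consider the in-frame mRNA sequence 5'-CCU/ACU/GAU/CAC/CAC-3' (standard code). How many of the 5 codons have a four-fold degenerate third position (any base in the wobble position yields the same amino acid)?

2

Codon 1 CCU (Pro): third position 4-fold.
Codon 2 ACU (Thr): third position 4-fold.
Codon 3 GAU (Asp): third position 2-fold.
Codon 4 CAC (His): third position 2-fold.
Codon 5 CAC (His): third position 2-fold.
Four-fold degenerate third positions: 2.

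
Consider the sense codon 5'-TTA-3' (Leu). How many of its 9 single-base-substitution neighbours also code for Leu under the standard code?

2

Position 1: CTA → 1 synonymous.
Position 2: none → 0 synonymous.
Position 3: TTG → 1 synonymous.
Total: 1 + 0 + 1 = 2.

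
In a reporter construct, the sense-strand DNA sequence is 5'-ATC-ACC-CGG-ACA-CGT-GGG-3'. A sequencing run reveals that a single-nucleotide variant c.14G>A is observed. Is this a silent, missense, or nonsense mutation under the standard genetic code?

Position 14 falls in codon 5: CGT → Arg.
After the substitution the codon is CAT → His.
Arg ≠ His, so this is a missense mutation.

missense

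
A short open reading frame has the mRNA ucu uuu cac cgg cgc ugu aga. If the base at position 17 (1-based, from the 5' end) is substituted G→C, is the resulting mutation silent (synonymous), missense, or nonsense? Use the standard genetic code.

Position 17 falls in codon 6: UGU → Cys.
After the substitution the codon is UCU → Ser.
Cys ≠ Ser, so this is a missense mutation.

missense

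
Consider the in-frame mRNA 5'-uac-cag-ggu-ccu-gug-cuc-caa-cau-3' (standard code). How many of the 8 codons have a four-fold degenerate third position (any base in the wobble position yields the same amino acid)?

Codon 1 UAC (Tyr): third position 2-fold.
Codon 2 CAG (Gln): third position 2-fold.
Codon 3 GGU (Gly): third position 4-fold.
Codon 4 CCU (Pro): third position 4-fold.
Codon 5 GUG (Val): third position 4-fold.
Codon 6 CUC (Leu): third position 4-fold.
Codon 7 CAA (Gln): third position 2-fold.
Codon 8 CAU (His): third position 2-fold.
Four-fold degenerate third positions: 4.

4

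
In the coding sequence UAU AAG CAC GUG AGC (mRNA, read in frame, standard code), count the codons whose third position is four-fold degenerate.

1

Codon 1 UAU (Tyr): third position 2-fold.
Codon 2 AAG (Lys): third position 2-fold.
Codon 3 CAC (His): third position 2-fold.
Codon 4 GUG (Val): third position 4-fold.
Codon 5 AGC (Ser): third position 2-fold.
Four-fold degenerate third positions: 1.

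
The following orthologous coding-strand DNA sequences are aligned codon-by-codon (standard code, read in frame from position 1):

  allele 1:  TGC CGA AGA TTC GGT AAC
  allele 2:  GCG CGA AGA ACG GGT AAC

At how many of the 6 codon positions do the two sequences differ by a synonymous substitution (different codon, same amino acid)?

0

Codon 1: TGC Cys / GCG Ala — nonsynonymous.
Codon 2: CGA Arg / CGA Arg — identical.
Codon 3: AGA Arg / AGA Arg — identical.
Codon 4: TTC Phe / ACG Thr — nonsynonymous.
Codon 5: GGT Gly / GGT Gly — identical.
Codon 6: AAC Asn / AAC Asn — identical.
Synonymous differences: 0.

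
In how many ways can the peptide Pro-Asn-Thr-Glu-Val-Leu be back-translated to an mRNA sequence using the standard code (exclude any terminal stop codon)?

1536

Pro: 4 codons.
Asn: 2 codons.
Thr: 4 codons.
Glu: 2 codons.
Val: 4 codons.
Leu: 6 codons.
4 × 2 × 4 × 2 × 4 × 6 = 1536.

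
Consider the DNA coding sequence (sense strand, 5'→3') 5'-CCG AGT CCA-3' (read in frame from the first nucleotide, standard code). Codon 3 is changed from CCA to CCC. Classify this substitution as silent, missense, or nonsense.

silent

Position 9 falls in codon 3: CCA → Pro.
After the substitution the codon is CCC → Pro.
Both encode Pro, so the change is synonymous.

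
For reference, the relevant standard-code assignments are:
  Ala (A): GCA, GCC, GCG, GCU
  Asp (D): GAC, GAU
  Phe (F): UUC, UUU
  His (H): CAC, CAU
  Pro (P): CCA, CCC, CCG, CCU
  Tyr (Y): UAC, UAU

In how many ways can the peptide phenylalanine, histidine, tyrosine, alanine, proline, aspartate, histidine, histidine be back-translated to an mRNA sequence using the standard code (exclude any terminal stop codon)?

1024

Phe: 2 codons.
His: 2 codons.
Tyr: 2 codons.
Ala: 4 codons.
Pro: 4 codons.
Asp: 2 codons.
His: 2 codons.
His: 2 codons.
2 × 2 × 2 × 4 × 4 × 2 × 2 × 2 = 1024.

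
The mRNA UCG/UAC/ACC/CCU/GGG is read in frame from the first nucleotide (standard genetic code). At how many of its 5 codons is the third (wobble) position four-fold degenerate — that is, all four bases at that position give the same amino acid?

Codon 1 UCG (Ser): third position 4-fold.
Codon 2 UAC (Tyr): third position 2-fold.
Codon 3 ACC (Thr): third position 4-fold.
Codon 4 CCU (Pro): third position 4-fold.
Codon 5 GGG (Gly): third position 4-fold.
Four-fold degenerate third positions: 4.

4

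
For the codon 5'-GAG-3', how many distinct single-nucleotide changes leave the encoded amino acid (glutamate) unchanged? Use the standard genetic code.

1

Position 1: none → 0 synonymous.
Position 2: none → 0 synonymous.
Position 3: GAA → 1 synonymous.
Total: 0 + 0 + 1 = 1.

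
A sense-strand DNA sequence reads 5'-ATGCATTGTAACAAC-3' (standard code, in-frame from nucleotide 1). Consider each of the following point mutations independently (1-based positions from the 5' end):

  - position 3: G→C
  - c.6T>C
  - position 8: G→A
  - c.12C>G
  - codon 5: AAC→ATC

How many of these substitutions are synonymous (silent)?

1

Codon 1: ATG (Met) → ATC (Ile) — missense.
Codon 2: CAT (His) → CAC (His) — synonymous.
Codon 3: TGT (Cys) → TAT (Tyr) — missense.
Codon 4: AAC (Asn) → AAG (Lys) — missense.
Codon 5: AAC (Asn) → ATC (Ile) — missense.
Synonymous: 1 of 5.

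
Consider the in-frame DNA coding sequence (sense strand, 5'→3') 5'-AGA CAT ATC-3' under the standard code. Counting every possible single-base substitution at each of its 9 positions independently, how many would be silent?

Codon 1 (AGA, Arg): 2 synonymous substitutions.
Codon 2 (CAT, His): 1 synonymous substitution.
Codon 3 (ATC, Ile): 2 synonymous substitutions.
Total: 2 + 1 + 2 = 5.

5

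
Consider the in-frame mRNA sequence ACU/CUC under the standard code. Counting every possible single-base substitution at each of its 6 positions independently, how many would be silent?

6

Codon 1 (ACU, Thr): 3 synonymous substitutions.
Codon 2 (CUC, Leu): 3 synonymous substitutions.
Total: 3 + 3 = 6.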